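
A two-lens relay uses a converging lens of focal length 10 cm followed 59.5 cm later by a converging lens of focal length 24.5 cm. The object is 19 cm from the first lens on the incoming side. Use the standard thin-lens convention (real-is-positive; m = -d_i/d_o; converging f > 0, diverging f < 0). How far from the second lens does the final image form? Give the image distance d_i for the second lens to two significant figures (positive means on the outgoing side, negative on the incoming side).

Applying the thin-lens equation to the first lens, 1/10 = 1/19 + 1/d_i1, which gives d_i1 = 21.111 cm.
Object distance for lens 2: d_o2 = 59.5 - 21.111 = 38.389 cm.
Applying the thin-lens equation again with f_2 = 24.5 cm and d_o2 = 38.389 cm gives d_i2 = 67.718 cm.

68 cm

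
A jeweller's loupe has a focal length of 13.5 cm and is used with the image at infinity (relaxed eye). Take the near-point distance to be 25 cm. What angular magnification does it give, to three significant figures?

M = D/f = 25/13.5 = 1.852.

1.85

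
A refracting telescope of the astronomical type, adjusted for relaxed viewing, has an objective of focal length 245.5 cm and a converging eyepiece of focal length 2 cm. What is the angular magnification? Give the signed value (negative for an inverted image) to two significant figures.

M = -f_obj/f_eye = -245.5/(2) = -122.750.

-120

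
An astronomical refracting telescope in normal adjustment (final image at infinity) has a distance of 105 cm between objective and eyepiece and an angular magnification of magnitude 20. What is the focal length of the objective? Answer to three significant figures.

100 cm

In normal adjustment the tube length equals f_obj + f_eye and |M| = f_obj/f_eye.
So f_obj = 20 f_eye and 20 f_eye + f_eye = 105 cm, giving f_eye = 105/21 = 5.000 cm and f_obj = 100.000 cm.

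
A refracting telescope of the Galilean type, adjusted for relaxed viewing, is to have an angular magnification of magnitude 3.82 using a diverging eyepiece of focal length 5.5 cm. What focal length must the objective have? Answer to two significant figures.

21 cm

|M| = f_obj/|f_eye|, so f_obj = |M| x |f_eye| = 3.82 x 5.5 = 21.010 cm.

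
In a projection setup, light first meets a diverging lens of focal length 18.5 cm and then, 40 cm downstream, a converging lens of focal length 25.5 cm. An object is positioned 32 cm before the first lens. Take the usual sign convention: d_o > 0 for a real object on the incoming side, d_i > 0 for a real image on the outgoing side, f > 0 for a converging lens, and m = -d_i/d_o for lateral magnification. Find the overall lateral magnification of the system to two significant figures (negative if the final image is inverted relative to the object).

-0.36

First lens: d_i1 = 1/(1/(-18.5) - 1/32) = -11.723 cm.
m_1 = -(-11.723)/32 = 0.3663.
The intermediate image is virtual, 11.723 cm to the left of lens 1, so d_o2 = L - d_i1 = 40 - (-11.723) = 51.723 cm.
Second lens: d_i2 = 1/(1/25.5 - 1/(51.723)) = 50.297 cm.
m_2 = -(50.297)/(51.723) = -0.9724.
Total m = m_1 x m_2 = (0.3663)(-0.9724) = -0.3562.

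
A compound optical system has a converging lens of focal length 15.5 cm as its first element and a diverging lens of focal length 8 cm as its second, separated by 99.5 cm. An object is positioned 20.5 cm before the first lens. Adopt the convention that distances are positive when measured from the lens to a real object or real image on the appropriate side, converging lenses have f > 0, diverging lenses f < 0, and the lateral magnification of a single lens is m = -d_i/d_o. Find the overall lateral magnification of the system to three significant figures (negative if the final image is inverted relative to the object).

Lens 1: 1/d_i1 = 1/f_1 - 1/d_o1 = 1/15.5 - 1/20.5 = 0.01574 cm^-1, so d_i1 = 63.550 cm.
m_1 = -(63.550)/20.5 = -3.1000.
That image sits 35.950 cm in front of the second lens, so d_o2 = 35.950 cm.
Lens 2: 1/d_i2 = 1/f_2 - 1/d_o2 = 1/(-8) - 1/(35.950) = -0.15282 cm^-1, so d_i2 = -6.544 cm.
m_2 = -(-6.544)/(35.950) = 0.1820.
Overall magnification: m = m_1 m_2 = -0.5643.

-0.564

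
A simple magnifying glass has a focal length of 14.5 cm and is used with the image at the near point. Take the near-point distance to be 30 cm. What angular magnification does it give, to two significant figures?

3.1

M = 1 + D/f = 1 + 30/14.5 = 3.069.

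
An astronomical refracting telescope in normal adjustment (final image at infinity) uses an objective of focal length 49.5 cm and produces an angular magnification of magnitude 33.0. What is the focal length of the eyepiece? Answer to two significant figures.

1.5 cm

|M| = f_obj/f_eye, so f_eye = f_obj/|M| = 49.5/33.0 = 1.500 cm.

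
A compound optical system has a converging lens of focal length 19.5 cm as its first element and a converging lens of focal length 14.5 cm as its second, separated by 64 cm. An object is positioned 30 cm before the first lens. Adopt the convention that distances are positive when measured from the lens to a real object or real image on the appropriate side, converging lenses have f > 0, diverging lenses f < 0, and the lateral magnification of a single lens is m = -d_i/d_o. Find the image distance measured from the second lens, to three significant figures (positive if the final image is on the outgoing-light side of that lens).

First lens: d_i1 = 1/(1/19.5 - 1/30) = 55.714 cm.
That image sits 8.286 cm in front of the second lens, so d_o2 = 8.286 cm.
Second lens: d_i2 = 1/(1/14.5 - 1/(8.286)) = -19.333 cm.

-19.3 cm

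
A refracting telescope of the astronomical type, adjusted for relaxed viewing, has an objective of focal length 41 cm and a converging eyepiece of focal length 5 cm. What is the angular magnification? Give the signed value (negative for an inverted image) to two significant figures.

-8.2

M = -f_obj/f_eye = -41/(5) = -8.200.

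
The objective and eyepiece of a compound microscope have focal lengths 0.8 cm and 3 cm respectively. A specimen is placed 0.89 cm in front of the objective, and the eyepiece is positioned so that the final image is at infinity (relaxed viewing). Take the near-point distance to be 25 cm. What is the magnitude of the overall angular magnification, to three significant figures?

Objective: 1/d_i = 1/f_obj - 1/d_o = 1/0.8 - 1/0.89 = 0.12640 cm^-1, so d_i = 7.911 cm.
m_obj = -d_i/d_o = -7.911/0.89 = -8.889.
Eyepiece angular magnification (image at infinity): M_eye = D/f_e = 25/3 = 8.333.
Overall M = m_obj x M_eye = (-8.889)(8.333) = -74.07.
|M| = 74.07.

74.1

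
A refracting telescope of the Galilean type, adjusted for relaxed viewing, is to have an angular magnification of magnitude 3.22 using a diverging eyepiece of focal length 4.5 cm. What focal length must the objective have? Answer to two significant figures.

|M| = f_obj/|f_eye|, so f_obj = |M| x |f_eye| = 3.22 x 4.5 = 14.490 cm.

14 cm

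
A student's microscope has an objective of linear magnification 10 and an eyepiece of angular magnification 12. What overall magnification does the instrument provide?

The overall magnification of a compound microscope is the product of the objective and eyepiece magnifications:
M = M_obj x M_eye = 10 x 12 = 120.

120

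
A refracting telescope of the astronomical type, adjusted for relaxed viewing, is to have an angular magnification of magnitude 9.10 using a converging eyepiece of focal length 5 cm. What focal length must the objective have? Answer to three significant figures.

45.5 cm

|M| = f_obj/|f_eye|, so f_obj = |M| x |f_eye| = 9.1 x 5 = 45.500 cm.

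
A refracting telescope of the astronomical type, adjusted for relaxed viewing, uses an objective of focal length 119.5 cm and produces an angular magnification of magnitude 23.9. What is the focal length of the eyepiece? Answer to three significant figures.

5.00 cm

|M| = f_obj/f_eye, so f_eye = f_obj/|M| = 119.5/23.9 = 5.000 cm.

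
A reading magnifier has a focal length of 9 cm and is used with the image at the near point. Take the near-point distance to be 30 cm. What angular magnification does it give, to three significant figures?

4.33

M = 1 + D/f = 1 + 30/9 = 4.333.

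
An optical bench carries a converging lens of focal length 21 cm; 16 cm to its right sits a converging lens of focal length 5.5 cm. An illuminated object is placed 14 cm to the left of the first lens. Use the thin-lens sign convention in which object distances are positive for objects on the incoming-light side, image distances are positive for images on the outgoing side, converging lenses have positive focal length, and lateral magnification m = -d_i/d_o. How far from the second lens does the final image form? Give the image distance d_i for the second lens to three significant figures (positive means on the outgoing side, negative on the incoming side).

6.08 cm

Lens 1: 1/d_i1 = 1/f_1 - 1/d_o1 = 1/21 - 1/14 = -0.02381 cm^-1, so d_i1 = -42.000 cm.
With d_i1 < 0 the first image is virtual and lies on the object side; the object distance for lens 2 is d_o2 = 16 - (-42.000) = 58.000 cm.
Lens 2: 1/d_i2 = 1/f_2 - 1/d_o2 = 1/5.5 - 1/(58.000) = 0.16458 cm^-1, so d_i2 = 6.076 cm.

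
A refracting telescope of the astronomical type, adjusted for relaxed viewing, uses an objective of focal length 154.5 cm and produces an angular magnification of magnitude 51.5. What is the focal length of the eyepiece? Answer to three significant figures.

3.00 cm

|M| = f_obj/f_eye, so f_eye = f_obj/|M| = 154.5/51.5 = 3.000 cm.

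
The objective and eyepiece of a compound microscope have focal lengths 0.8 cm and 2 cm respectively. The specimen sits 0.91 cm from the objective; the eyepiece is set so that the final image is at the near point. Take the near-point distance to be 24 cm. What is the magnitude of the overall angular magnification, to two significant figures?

95

Objective: 1/d_i = 1/f_obj - 1/d_o = 1/0.8 - 1/0.91 = 0.15110 cm^-1, so d_i = 6.618 cm.
m_obj = -d_i/d_o = -6.618/0.91 = -7.273.
Eyepiece angular magnification (image at near point): M_eye = 1 + D/f_e = 1 + 24/2 = 13.000.
Overall M = m_obj x M_eye = (-7.273)(13.000) = -94.55.
|M| = 94.55.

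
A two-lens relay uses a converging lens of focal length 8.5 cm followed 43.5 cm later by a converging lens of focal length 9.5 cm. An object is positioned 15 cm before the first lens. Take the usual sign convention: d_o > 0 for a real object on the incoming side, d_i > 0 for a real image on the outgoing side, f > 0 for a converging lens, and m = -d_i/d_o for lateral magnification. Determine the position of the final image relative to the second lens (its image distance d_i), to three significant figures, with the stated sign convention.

15.8 cm

Lens 1: 1/d_i1 = 1/f_1 - 1/d_o1 = 1/8.5 - 1/15 = 0.05098 cm^-1, so d_i1 = 19.615 cm.
The intermediate image is 19.615 cm to the right of lens 1, so d_o2 = L - d_i1 = 43.5 - 19.615 = 23.885 cm.
Lens 2: 1/d_i2 = 1/f_2 - 1/d_o2 = 1/9.5 - 1/(23.885) = 0.06340 cm^-1, so d_i2 = 15.774 cm.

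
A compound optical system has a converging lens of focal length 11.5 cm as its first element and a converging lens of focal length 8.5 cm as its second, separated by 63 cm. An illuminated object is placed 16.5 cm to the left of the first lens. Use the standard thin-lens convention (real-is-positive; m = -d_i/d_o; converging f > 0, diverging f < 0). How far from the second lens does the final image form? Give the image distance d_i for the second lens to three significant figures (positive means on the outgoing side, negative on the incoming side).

12.9 cm

Applying the thin-lens equation to the first lens, 1/11.5 = 1/16.5 + 1/d_i1, which gives d_i1 = 37.950 cm.
The intermediate image is 37.950 cm to the right of lens 1, so d_o2 = L - d_i1 = 63 - 37.950 = 25.050 cm.
Applying the thin-lens equation again with f_2 = 8.5 cm and d_o2 = 25.050 cm gives d_i2 = 12.866 cm.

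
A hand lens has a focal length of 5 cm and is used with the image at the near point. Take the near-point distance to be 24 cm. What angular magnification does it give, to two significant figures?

5.8

M = 1 + D/f = 1 + 24/5 = 5.800.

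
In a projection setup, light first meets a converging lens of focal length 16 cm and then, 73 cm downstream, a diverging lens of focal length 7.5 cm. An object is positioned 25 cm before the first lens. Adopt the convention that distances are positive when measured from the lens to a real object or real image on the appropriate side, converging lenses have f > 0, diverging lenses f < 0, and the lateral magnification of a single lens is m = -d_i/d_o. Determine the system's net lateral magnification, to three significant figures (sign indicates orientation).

First lens: d_i1 = 1/(1/16 - 1/25) = 44.444 cm.
m_1 = -(44.444)/25 = -1.7778.
Object distance for lens 2: d_o2 = 73 - 44.444 = 28.556 cm.
Second lens: d_i2 = 1/(1/(-7.5) - 1/(28.556)) = -5.940 cm.
m_2 = -(-5.940)/(28.556) = 0.2080.
The system's lateral magnification is m_1 m_2 = (-1.7778)(0.2080) = -0.3698.

-0.370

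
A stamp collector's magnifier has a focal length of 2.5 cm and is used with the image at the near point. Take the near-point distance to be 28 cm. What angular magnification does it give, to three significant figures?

12.2

M = 1 + D/f = 1 + 28/2.5 = 12.200.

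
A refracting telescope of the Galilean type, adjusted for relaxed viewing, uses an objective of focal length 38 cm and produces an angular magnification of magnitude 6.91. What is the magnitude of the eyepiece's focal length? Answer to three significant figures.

5.50 cm

|M| = f_obj/|f_eye|, so |f_eye| = f_obj/|M| = 38/6.91 = 5.499 cm.
(The eyepiece is diverging, so its signed focal length is -5.499 cm.)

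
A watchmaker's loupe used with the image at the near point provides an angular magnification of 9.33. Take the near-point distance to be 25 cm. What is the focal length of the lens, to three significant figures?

3.00 cm

For the image at the near point, M = 1 + D/f.
f = D/(M - 1) = 25/(9.33 - 1) = 3.001 cm.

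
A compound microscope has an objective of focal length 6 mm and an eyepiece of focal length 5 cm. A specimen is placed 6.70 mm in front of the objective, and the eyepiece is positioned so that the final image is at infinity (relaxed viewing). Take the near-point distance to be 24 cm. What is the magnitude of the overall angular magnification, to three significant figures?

Convert to cm: f_obj = 6 mm = 0.6 cm; d_o = 6.70 mm = 0.67 cm.
Objective: 1/d_i = 1/f_obj - 1/d_o = 1/0.6 - 1/0.67 = 0.17413 cm^-1, so d_i = 5.743 cm.
m_obj = -d_i/d_o = -5.743/0.67 = -8.571.
Eyepiece angular magnification (image at infinity): M_eye = D/f_e = 24/5 = 4.800.
Overall M = m_obj x M_eye = (-8.571)(4.800) = -41.14.
|M| = 41.14.

41.1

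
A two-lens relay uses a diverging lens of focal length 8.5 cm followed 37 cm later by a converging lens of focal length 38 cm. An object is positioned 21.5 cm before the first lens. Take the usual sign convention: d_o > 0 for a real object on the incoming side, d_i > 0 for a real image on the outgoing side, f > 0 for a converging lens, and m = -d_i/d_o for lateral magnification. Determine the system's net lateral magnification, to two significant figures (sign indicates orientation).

-2.1

Lens 1: 1/d_i1 = 1/f_1 - 1/d_o1 = 1/(-8.5) - 1/21.5 = -0.16416 cm^-1, so d_i1 = -6.092 cm.
m_1 = -(-6.092)/21.5 = 0.2833.
The intermediate image is virtual, 6.092 cm to the left of lens 1, so d_o2 = L - d_i1 = 37 - (-6.092) = 43.092 cm.
Lens 2: 1/d_i2 = 1/f_2 - 1/d_o2 = 1/38 - 1/(43.092) = 0.00311 cm^-1, so d_i2 = 321.601 cm.
m_2 = -(321.601)/(43.092) = -7.4632.
Total m = m_1 x m_2 = (0.2833)(-7.4632) = -2.1146.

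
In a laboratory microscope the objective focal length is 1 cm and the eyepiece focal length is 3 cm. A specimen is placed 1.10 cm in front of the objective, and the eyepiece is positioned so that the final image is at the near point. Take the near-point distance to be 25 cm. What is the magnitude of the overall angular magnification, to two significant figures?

Objective: 1/d_i = 1/f_obj - 1/d_o = 1/1 - 1/1.10 = 0.09091 cm^-1, so d_i = 11.000 cm.
m_obj = -d_i/d_o = -11.000/1.10 = -10.000.
Eyepiece angular magnification (image at near point): M_eye = 1 + D/f_e = 1 + 25/3 = 9.333.
Overall M = m_obj x M_eye = (-10.000)(9.333) = -93.33.
|M| = 93.33.

93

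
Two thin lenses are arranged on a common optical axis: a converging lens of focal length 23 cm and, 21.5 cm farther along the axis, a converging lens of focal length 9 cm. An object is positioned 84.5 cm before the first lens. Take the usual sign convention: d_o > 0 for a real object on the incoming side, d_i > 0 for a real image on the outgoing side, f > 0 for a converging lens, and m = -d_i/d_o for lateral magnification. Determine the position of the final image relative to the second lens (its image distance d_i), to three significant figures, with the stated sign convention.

Applying the thin-lens equation to the first lens, 1/23 = 1/84.5 + 1/d_i1, which gives d_i1 = 31.602 cm.
This image would form 31.602 cm past lens 1, i.e. 10.102 cm beyond lens 2, so it is a virtual object for lens 2: d_o2 = 21.5 - 31.602 = -10.102 cm.
Applying the thin-lens equation again with f_2 = 9 cm and d_o2 = -10.102 cm gives d_i2 = 4.760 cm.

4.76 cm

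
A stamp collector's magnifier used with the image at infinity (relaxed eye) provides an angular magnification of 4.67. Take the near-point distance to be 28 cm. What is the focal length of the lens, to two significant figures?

For the image at infinity, M = D/f.
f = D/M = 28/4.67 = 5.996 cm.

6.0 cm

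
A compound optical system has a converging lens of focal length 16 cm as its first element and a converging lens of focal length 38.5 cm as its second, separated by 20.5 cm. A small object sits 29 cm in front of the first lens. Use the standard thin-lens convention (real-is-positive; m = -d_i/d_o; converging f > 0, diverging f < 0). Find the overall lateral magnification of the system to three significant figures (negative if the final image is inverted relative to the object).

-0.883

Lens 1: 1/d_i1 = 1/f_1 - 1/d_o1 = 1/16 - 1/29 = 0.02802 cm^-1, so d_i1 = 35.692 cm.
m_1 = -(35.692)/29 = -1.2308.
Since 35.692 cm > 20.5 cm, the first image lies past the second lens and serves as a virtual object: d_o2 = L - d_i1 = -15.192 cm.
Lens 2: 1/d_i2 = 1/f_2 - 1/d_o2 = 1/38.5 - 1/(-15.192) = 0.09180 cm^-1, so d_i2 = 10.894 cm.
m_2 = -(10.894)/(-15.192) = 0.7170.
The system's lateral magnification is m_1 m_2 = (-1.2308)(0.7170) = -0.8825.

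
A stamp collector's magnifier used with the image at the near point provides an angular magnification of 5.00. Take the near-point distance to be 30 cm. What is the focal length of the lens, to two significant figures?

For the image at the near point, M = 1 + D/f.
f = D/(M - 1) = 30/(5.0 - 1) = 7.500 cm.

7.5 cm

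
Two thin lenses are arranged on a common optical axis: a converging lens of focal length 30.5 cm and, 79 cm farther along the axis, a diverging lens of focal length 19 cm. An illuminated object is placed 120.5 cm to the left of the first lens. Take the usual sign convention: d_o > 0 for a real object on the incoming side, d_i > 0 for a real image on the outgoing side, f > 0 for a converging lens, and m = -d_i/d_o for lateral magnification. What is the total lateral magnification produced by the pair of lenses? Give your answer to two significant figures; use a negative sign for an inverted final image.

-0.11

Lens 1: 1/d_i1 = 1/f_1 - 1/d_o1 = 1/30.5 - 1/120.5 = 0.02449 cm^-1, so d_i1 = 40.836 cm.
m_1 = -(40.836)/120.5 = -0.3389.
That image sits 38.164 cm in front of the second lens, so d_o2 = 38.164 cm.
Lens 2: 1/d_i2 = 1/f_2 - 1/d_o2 = 1/(-19) - 1/(38.164) = -0.07883 cm^-1, so d_i2 = -12.685 cm.
m_2 = -(-12.685)/(38.164) = 0.3324.
Overall magnification: m = m_1 m_2 = -0.1126.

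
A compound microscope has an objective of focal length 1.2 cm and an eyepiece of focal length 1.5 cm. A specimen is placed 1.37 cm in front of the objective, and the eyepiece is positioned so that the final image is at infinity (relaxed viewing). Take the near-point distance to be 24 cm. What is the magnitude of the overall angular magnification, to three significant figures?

113

Objective: 1/d_i = 1/f_obj - 1/d_o = 1/1.2 - 1/1.37 = 0.10341 cm^-1, so d_i = 9.671 cm.
m_obj = -d_i/d_o = -9.671/1.37 = -7.059.
Eyepiece angular magnification (image at infinity): M_eye = D/f_e = 24/1.5 = 16.000.
Overall M = m_obj x M_eye = (-7.059)(16.000) = -112.94.
|M| = 112.94.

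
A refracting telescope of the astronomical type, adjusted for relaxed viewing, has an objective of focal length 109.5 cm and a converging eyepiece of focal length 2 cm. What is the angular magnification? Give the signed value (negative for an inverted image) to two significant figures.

-55

M = -f_obj/f_eye = -109.5/(2) = -54.750.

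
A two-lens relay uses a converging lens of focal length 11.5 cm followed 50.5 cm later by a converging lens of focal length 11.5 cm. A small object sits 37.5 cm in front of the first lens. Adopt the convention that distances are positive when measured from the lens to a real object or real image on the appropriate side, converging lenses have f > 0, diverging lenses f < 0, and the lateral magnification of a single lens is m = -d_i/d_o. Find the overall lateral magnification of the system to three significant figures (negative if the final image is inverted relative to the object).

0.227

First lens: d_i1 = 1/(1/11.5 - 1/37.5) = 16.587 cm.
m_1 = -(16.587)/37.5 = -0.4423.
The intermediate image is 16.587 cm to the right of lens 1, so d_o2 = L - d_i1 = 50.5 - 16.587 = 33.913 cm.
Second lens: d_i2 = 1/(1/11.5 - 1/(33.913)) = 17.400 cm.
m_2 = -(17.400)/(33.913) = -0.5131.
Total m = m_1 x m_2 = (-0.4423)(-0.5131) = 0.2269.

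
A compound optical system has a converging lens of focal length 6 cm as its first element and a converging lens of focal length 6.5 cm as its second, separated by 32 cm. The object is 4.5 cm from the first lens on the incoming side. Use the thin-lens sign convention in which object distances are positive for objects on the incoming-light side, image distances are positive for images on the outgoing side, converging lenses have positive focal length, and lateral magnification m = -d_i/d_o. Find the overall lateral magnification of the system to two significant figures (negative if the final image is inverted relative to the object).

First lens: d_i1 = 1/(1/6 - 1/4.5) = -18.000 cm.
m_1 = -(-18.000)/4.5 = 4.0000.
With d_i1 < 0 the first image is virtual and lies on the object side; the object distance for lens 2 is d_o2 = 32 - (-18.000) = 50.000 cm.
Second lens: d_i2 = 1/(1/6.5 - 1/(50.000)) = 7.471 cm.
m_2 = -(7.471)/(50.000) = -0.1494.
Overall magnification: m = m_1 m_2 = -0.5977.

-0.60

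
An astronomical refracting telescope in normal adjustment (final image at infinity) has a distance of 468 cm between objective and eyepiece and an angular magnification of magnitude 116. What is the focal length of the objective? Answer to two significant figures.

460 cm

In normal adjustment the tube length equals f_obj + f_eye and |M| = f_obj/f_eye.
So f_obj = 116 f_eye and 116 f_eye + f_eye = 468 cm, giving f_eye = 468/117 = 4.000 cm and f_obj = 464.000 cm.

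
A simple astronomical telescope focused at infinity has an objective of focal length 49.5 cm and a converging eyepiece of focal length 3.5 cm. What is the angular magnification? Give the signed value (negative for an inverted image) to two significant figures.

M = -f_obj/f_eye = -49.5/(3.5) = -14.143.

-14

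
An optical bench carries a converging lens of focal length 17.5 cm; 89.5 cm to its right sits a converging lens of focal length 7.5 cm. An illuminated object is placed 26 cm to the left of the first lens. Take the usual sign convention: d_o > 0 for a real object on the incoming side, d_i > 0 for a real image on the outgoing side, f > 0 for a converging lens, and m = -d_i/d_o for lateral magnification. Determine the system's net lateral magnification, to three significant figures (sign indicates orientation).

Lens 1: 1/d_i1 = 1/f_1 - 1/d_o1 = 1/17.5 - 1/26 = 0.01868 cm^-1, so d_i1 = 53.529 cm.
m_1 = -(53.529)/26 = -2.0588.
That image sits 35.971 cm in front of the second lens, so d_o2 = 35.971 cm.
Lens 2: 1/d_i2 = 1/f_2 - 1/d_o2 = 1/7.5 - 1/(35.971) = 0.10553 cm^-1, so d_i2 = 9.476 cm.
m_2 = -(9.476)/(35.971) = -0.2634.
The system's lateral magnification is m_1 m_2 = (-2.0588)(-0.2634) = 0.5424.

0.542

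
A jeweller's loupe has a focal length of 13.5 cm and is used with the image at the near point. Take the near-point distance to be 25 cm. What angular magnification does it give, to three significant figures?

M = 1 + D/f = 1 + 25/13.5 = 2.852.

2.85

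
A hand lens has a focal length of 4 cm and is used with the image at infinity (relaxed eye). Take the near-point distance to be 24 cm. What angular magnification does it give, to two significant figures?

6.0

M = D/f = 24/4 = 6.000.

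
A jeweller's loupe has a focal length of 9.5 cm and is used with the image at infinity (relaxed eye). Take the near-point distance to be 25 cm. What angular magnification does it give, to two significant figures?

2.6

M = D/f = 25/9.5 = 2.632.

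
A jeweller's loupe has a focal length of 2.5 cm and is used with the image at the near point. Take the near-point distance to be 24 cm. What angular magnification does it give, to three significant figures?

M = 1 + D/f = 1 + 24/2.5 = 10.600.

10.6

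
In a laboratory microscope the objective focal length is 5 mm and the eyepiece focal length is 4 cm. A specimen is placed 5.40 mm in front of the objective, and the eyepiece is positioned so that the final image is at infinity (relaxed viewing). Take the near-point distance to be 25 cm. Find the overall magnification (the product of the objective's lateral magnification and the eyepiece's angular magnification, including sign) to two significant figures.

Convert to cm: f_obj = 5 mm = 0.5 cm; d_o = 5.40 mm = 0.54 cm.
Objective: 1/d_i = 1/f_obj - 1/d_o = 1/0.5 - 1/0.54 = 0.14815 cm^-1, so d_i = 6.750 cm.
m_obj = -d_i/d_o = -6.750/0.54 = -12.500.
Eyepiece angular magnification (image at infinity): M_eye = D/f_e = 25/4 = 6.250.
Overall M = m_obj x M_eye = (-12.500)(6.250) = -78.12.

-78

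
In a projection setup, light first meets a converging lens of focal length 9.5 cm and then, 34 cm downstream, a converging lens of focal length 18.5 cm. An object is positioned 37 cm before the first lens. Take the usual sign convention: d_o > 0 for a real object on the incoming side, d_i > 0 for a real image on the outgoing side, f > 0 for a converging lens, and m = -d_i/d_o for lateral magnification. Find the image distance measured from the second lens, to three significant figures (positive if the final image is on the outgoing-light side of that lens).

First lens: d_i1 = 1/(1/9.5 - 1/37) = 12.782 cm.
That image sits 21.218 cm in front of the second lens, so d_o2 = 21.218 cm.
Second lens: d_i2 = 1/(1/18.5 - 1/(21.218)) = 144.411 cm.

144 cm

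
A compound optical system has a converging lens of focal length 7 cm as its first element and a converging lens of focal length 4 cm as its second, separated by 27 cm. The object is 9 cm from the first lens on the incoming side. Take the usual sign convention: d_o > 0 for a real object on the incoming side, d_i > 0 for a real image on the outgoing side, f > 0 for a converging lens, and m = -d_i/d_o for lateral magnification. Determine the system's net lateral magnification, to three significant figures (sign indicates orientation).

-1.65

Applying the thin-lens equation to the first lens, 1/7 = 1/9 + 1/d_i1, which gives d_i1 = 31.500 cm.
Its lateral magnification is m_1 = -d_i1/d_o1 = -(31.500)/9 = -3.5000.
Since 31.500 cm > 27 cm, the first image lies past the second lens and serves as a virtual object: d_o2 = L - d_i1 = -4.500 cm.
Applying the thin-lens equation again with f_2 = 4 cm and d_o2 = -4.500 cm gives d_i2 = 2.118 cm.
m_2 = -(2.118)/(-4.500) = 0.4706.
The system's lateral magnification is m_1 m_2 = (-3.5000)(0.4706) = -1.6471.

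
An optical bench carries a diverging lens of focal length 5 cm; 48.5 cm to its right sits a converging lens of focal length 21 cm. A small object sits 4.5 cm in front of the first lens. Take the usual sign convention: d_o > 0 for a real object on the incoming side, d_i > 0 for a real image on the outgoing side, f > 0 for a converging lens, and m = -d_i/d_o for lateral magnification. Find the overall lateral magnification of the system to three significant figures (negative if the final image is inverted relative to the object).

-0.370

First lens: d_i1 = 1/(1/(-5) - 1/4.5) = -2.368 cm.
m_1 = -(-2.368)/4.5 = 0.5263.
The intermediate image is virtual, 2.368 cm to the left of lens 1, so d_o2 = L - d_i1 = 48.5 - (-2.368) = 50.868 cm.
Second lens: d_i2 = 1/(1/21 - 1/(50.868)) = 35.765 cm.
m_2 = -(35.765)/(50.868) = -0.7031.
Overall magnification: m = m_1 m_2 = -0.3700.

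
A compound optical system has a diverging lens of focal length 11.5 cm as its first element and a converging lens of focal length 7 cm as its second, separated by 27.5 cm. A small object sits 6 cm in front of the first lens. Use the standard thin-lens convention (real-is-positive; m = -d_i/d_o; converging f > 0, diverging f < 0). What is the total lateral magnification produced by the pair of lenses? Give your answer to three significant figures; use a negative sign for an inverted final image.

-0.188

Lens 1: 1/d_i1 = 1/f_1 - 1/d_o1 = 1/(-11.5) - 1/6 = -0.25362 cm^-1, so d_i1 = -3.943 cm.
m_1 = -(-3.943)/6 = 0.6571.
The intermediate image is virtual, 3.943 cm to the left of lens 1, so d_o2 = L - d_i1 = 27.5 - (-3.943) = 31.443 cm.
Lens 2: 1/d_i2 = 1/f_2 - 1/d_o2 = 1/7 - 1/(31.443) = 0.11105 cm^-1, so d_i2 = 9.005 cm.
m_2 = -(9.005)/(31.443) = -0.2864.
Overall magnification: m = m_1 m_2 = -0.1882.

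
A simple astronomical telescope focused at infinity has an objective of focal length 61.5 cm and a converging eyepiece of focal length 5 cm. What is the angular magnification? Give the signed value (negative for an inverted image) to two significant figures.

-12

M = -f_obj/f_eye = -61.5/(5) = -12.300.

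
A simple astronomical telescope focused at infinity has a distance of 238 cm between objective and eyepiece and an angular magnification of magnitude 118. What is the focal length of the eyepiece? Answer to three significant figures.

In normal adjustment the tube length equals f_obj + f_eye and |M| = f_obj/f_eye.
So f_obj = 118 f_eye and 118 f_eye + f_eye = 238 cm, giving f_eye = 238/119 = 2.000 cm and f_obj = 236.000 cm.

2.00 cm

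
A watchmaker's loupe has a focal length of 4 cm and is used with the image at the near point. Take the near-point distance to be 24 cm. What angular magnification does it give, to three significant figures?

7.00

M = 1 + D/f = 1 + 24/4 = 7.000.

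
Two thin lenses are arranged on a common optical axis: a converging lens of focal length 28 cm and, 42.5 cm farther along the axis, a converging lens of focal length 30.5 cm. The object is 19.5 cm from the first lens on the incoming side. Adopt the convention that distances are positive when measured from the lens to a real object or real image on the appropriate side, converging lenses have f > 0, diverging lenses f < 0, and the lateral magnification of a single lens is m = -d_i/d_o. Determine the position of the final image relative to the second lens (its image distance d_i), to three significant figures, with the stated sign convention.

42.7 cm

Applying the thin-lens equation to the first lens, 1/28 = 1/19.5 + 1/d_i1, which gives d_i1 = -64.235 cm.
The intermediate image is virtual, 64.235 cm to the left of lens 1, so d_o2 = L - d_i1 = 42.5 - (-64.235) = 106.735 cm.
Applying the thin-lens equation again with f_2 = 30.5 cm and d_o2 = 106.735 cm gives d_i2 = 42.702 cm.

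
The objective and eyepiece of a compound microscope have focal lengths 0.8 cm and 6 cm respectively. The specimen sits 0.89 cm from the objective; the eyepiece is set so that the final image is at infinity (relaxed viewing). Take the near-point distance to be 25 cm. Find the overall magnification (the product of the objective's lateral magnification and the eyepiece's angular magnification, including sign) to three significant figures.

-37.0

Objective: 1/d_i = 1/f_obj - 1/d_o = 1/0.8 - 1/0.89 = 0.12640 cm^-1, so d_i = 7.911 cm.
m_obj = -d_i/d_o = -7.911/0.89 = -8.889.
Eyepiece angular magnification (image at infinity): M_eye = D/f_e = 25/6 = 4.167.
Overall M = m_obj x M_eye = (-8.889)(4.167) = -37.04.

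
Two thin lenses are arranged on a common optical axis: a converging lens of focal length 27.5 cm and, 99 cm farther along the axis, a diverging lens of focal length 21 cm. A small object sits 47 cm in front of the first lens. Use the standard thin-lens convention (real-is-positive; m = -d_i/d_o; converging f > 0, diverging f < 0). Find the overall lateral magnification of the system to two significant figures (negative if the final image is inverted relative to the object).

Applying the thin-lens equation to the first lens, 1/27.5 = 1/47 + 1/d_i1, which gives d_i1 = 66.282 cm.
Its lateral magnification is m_1 = -d_i1/d_o1 = -(66.282)/47 = -1.4103.
The intermediate image is 66.282 cm to the right of lens 1, so d_o2 = L - d_i1 = 99 - 66.282 = 32.718 cm.
Applying the thin-lens equation again with f_2 = -21 cm and d_o2 = 32.718 cm gives d_i2 = -12.790 cm.
m_2 = -(-12.790)/(32.718) = 0.3909.
Overall magnification: m = m_1 m_2 = -0.5513.

-0.55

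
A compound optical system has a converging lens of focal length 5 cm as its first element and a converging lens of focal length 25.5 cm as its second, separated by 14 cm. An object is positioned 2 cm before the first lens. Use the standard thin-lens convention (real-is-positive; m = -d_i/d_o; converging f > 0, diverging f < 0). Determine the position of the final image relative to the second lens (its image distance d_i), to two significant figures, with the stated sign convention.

Applying the thin-lens equation to the first lens, 1/5 = 1/2 + 1/d_i1, which gives d_i1 = -3.333 cm.
The intermediate image is virtual, 3.333 cm to the left of lens 1, so d_o2 = L - d_i1 = 14 - (-3.333) = 17.333 cm.
Applying the thin-lens equation again with f_2 = 25.5 cm and d_o2 = 17.333 cm gives d_i2 = -54.122 cm.

-54 cm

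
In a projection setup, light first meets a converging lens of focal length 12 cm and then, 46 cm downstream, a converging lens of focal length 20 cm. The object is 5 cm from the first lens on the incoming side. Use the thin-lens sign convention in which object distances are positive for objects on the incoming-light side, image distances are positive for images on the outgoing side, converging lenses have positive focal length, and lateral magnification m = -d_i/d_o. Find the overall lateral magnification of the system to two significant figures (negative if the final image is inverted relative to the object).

First lens: d_i1 = 1/(1/12 - 1/5) = -8.571 cm.
m_1 = -(-8.571)/5 = 1.7143.
The intermediate image is virtual, 8.571 cm to the left of lens 1, so d_o2 = L - d_i1 = 46 - (-8.571) = 54.571 cm.
Second lens: d_i2 = 1/(1/20 - 1/(54.571)) = 31.570 cm.
m_2 = -(31.570)/(54.571) = -0.5785.
The system's lateral magnification is m_1 m_2 = (1.7143)(-0.5785) = -0.9917.

-0.99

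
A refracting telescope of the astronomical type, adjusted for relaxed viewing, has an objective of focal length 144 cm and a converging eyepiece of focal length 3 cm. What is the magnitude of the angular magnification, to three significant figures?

48.0

|M| = f_obj/|f_eye| = 144/3 = 48.000.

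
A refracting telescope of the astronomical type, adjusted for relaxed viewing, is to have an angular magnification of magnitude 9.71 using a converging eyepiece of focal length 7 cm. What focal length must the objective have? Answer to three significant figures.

|M| = f_obj/|f_eye|, so f_obj = |M| x |f_eye| = 9.71 x 7 = 67.970 cm.

68.0 cm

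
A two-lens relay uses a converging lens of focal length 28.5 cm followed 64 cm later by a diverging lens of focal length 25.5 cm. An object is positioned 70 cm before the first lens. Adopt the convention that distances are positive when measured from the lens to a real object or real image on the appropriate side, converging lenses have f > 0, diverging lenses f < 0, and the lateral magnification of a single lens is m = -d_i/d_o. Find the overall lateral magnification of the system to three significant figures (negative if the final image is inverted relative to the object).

Applying the thin-lens equation to the first lens, 1/28.5 = 1/70 + 1/d_i1, which gives d_i1 = 48.072 cm.
Its lateral magnification is m_1 = -d_i1/d_o1 = -(48.072)/70 = -0.6867.
The intermediate image is 48.072 cm to the right of lens 1, so d_o2 = L - d_i1 = 64 - 48.072 = 15.928 cm.
Applying the thin-lens equation again with f_2 = -25.5 cm and d_o2 = 15.928 cm gives d_i2 = -9.804 cm.
m_2 = -(-9.804)/(15.928) = 0.6155.
The system's lateral magnification is m_1 m_2 = (-0.6867)(0.6155) = -0.4227.

-0.423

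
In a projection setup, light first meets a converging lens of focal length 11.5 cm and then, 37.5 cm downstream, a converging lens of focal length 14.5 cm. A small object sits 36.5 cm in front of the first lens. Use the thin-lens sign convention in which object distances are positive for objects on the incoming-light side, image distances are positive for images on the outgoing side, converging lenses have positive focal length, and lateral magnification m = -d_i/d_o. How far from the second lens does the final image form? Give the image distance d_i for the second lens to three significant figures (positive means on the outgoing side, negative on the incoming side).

48.4 cm

First lens: d_i1 = 1/(1/11.5 - 1/36.5) = 16.790 cm.
Object distance for lens 2: d_o2 = 37.5 - 16.790 = 20.710 cm.
Second lens: d_i2 = 1/(1/14.5 - 1/(20.710)) = 48.357 cm.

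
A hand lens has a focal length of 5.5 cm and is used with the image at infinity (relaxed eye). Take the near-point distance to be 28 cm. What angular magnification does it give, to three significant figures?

M = D/f = 28/5.5 = 5.091.

5.09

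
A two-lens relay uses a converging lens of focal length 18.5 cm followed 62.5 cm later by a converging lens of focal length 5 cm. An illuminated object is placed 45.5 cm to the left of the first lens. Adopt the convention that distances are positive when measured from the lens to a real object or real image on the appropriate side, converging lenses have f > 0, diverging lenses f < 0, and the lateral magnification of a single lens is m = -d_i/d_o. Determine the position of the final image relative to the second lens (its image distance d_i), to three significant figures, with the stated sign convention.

Lens 1: 1/d_i1 = 1/f_1 - 1/d_o1 = 1/18.5 - 1/45.5 = 0.03208 cm^-1, so d_i1 = 31.176 cm.
Object distance for lens 2: d_o2 = 62.5 - 31.176 = 31.324 cm.
Lens 2: 1/d_i2 = 1/f_2 - 1/d_o2 = 1/5 - 1/(31.324) = 0.16808 cm^-1, so d_i2 = 5.950 cm.

5.95 cm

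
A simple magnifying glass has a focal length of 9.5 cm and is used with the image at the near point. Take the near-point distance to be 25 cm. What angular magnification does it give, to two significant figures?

3.6

M = 1 + D/f = 1 + 25/9.5 = 3.632.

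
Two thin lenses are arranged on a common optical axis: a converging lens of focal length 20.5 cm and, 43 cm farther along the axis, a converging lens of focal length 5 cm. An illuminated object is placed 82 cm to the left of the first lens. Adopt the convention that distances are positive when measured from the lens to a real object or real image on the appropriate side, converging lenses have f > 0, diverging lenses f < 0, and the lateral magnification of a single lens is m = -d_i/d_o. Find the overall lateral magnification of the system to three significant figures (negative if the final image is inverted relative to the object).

0.156

Applying the thin-lens equation to the first lens, 1/20.5 = 1/82 + 1/d_i1, which gives d_i1 = 27.333 cm.
Its lateral magnification is m_1 = -d_i1/d_o1 = -(27.333)/82 = -0.3333.
Object distance for lens 2: d_o2 = 43 - 27.333 = 15.667 cm.
Applying the thin-lens equation again with f_2 = 5 cm and d_o2 = 15.667 cm gives d_i2 = 7.344 cm.
m_2 = -(7.344)/(15.667) = -0.4687.
Total m = m_1 x m_2 = (-0.3333)(-0.4687) = 0.1562.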